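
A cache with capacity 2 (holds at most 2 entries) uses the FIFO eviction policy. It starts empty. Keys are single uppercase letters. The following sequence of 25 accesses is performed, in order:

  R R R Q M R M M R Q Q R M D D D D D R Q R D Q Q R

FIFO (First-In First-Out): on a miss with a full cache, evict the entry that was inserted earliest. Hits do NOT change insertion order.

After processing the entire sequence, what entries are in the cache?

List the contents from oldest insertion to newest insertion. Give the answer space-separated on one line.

Answer: D R

Derivation:
FIFO simulation (capacity=2):
  1. access R: MISS. Cache (old->new): [R]
  2. access R: HIT. Cache (old->new): [R]
  3. access R: HIT. Cache (old->new): [R]
  4. access Q: MISS. Cache (old->new): [R Q]
  5. access M: MISS, evict R. Cache (old->new): [Q M]
  6. access R: MISS, evict Q. Cache (old->new): [M R]
  7. access M: HIT. Cache (old->new): [M R]
  8. access M: HIT. Cache (old->new): [M R]
  9. access R: HIT. Cache (old->new): [M R]
  10. access Q: MISS, evict M. Cache (old->new): [R Q]
  11. access Q: HIT. Cache (old->new): [R Q]
  12. access R: HIT. Cache (old->new): [R Q]
  13. access M: MISS, evict R. Cache (old->new): [Q M]
  14. access D: MISS, evict Q. Cache (old->new): [M D]
  15. access D: HIT. Cache (old->new): [M D]
  16. access D: HIT. Cache (old->new): [M D]
  17. access D: HIT. Cache (old->new): [M D]
  18. access D: HIT. Cache (old->new): [M D]
  19. access R: MISS, evict M. Cache (old->new): [D R]
  20. access Q: MISS, evict D. Cache (old->new): [R Q]
  21. access R: HIT. Cache (old->new): [R Q]
  22. access D: MISS, evict R. Cache (old->new): [Q D]
  23. access Q: HIT. Cache (old->new): [Q D]
  24. access Q: HIT. Cache (old->new): [Q D]
  25. access R: MISS, evict Q. Cache (old->new): [D R]
Total: 14 hits, 11 misses, 9 evictions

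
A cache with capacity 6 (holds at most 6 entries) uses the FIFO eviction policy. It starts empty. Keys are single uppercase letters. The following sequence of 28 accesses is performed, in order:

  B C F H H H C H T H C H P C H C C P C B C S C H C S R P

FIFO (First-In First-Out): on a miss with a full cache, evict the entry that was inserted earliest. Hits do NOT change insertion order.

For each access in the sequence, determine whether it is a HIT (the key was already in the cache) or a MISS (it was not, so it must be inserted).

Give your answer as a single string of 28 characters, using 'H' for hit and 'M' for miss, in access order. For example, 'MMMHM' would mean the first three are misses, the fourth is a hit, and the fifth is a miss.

FIFO simulation (capacity=6):
  1. access B: MISS. Cache (old->new): [B]
  2. access C: MISS. Cache (old->new): [B C]
  3. access F: MISS. Cache (old->new): [B C F]
  4. access H: MISS. Cache (old->new): [B C F H]
  5. access H: HIT. Cache (old->new): [B C F H]
  6. access H: HIT. Cache (old->new): [B C F H]
  7. access C: HIT. Cache (old->new): [B C F H]
  8. access H: HIT. Cache (old->new): [B C F H]
  9. access T: MISS. Cache (old->new): [B C F H T]
  10. access H: HIT. Cache (old->new): [B C F H T]
  11. access C: HIT. Cache (old->new): [B C F H T]
  12. access H: HIT. Cache (old->new): [B C F H T]
  13. access P: MISS. Cache (old->new): [B C F H T P]
  14. access C: HIT. Cache (old->new): [B C F H T P]
  15. access H: HIT. Cache (old->new): [B C F H T P]
  16. access C: HIT. Cache (old->new): [B C F H T P]
  17. access C: HIT. Cache (old->new): [B C F H T P]
  18. access P: HIT. Cache (old->new): [B C F H T P]
  19. access C: HIT. Cache (old->new): [B C F H T P]
  20. access B: HIT. Cache (old->new): [B C F H T P]
  21. access C: HIT. Cache (old->new): [B C F H T P]
  22. access S: MISS, evict B. Cache (old->new): [C F H T P S]
  23. access C: HIT. Cache (old->new): [C F H T P S]
  24. access H: HIT. Cache (old->new): [C F H T P S]
  25. access C: HIT. Cache (old->new): [C F H T P S]
  26. access S: HIT. Cache (old->new): [C F H T P S]
  27. access R: MISS, evict C. Cache (old->new): [F H T P S R]
  28. access P: HIT. Cache (old->new): [F H T P S R]
Total: 20 hits, 8 misses, 2 evictions

Answer: MMMMHHHHMHHHMHHHHHHHHMHHHHMH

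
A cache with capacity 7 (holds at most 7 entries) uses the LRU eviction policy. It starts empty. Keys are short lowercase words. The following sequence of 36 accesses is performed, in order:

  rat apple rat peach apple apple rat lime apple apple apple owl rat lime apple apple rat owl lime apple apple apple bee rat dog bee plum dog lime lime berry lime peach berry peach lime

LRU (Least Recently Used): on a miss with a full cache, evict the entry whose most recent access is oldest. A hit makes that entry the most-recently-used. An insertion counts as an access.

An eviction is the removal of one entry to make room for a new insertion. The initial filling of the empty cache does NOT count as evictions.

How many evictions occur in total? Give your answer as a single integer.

Answer: 3

Derivation:
LRU simulation (capacity=7):
  1. access rat: MISS. Cache (LRU->MRU): [rat]
  2. access apple: MISS. Cache (LRU->MRU): [rat apple]
  3. access rat: HIT. Cache (LRU->MRU): [apple rat]
  4. access peach: MISS. Cache (LRU->MRU): [apple rat peach]
  5. access apple: HIT. Cache (LRU->MRU): [rat peach apple]
  6. access apple: HIT. Cache (LRU->MRU): [rat peach apple]
  7. access rat: HIT. Cache (LRU->MRU): [peach apple rat]
  8. access lime: MISS. Cache (LRU->MRU): [peach apple rat lime]
  9. access apple: HIT. Cache (LRU->MRU): [peach rat lime apple]
  10. access apple: HIT. Cache (LRU->MRU): [peach rat lime apple]
  11. access apple: HIT. Cache (LRU->MRU): [peach rat lime apple]
  12. access owl: MISS. Cache (LRU->MRU): [peach rat lime apple owl]
  13. access rat: HIT. Cache (LRU->MRU): [peach lime apple owl rat]
  14. access lime: HIT. Cache (LRU->MRU): [peach apple owl rat lime]
  15. access apple: HIT. Cache (LRU->MRU): [peach owl rat lime apple]
  16. access apple: HIT. Cache (LRU->MRU): [peach owl rat lime apple]
  17. access rat: HIT. Cache (LRU->MRU): [peach owl lime apple rat]
  18. access owl: HIT. Cache (LRU->MRU): [peach lime apple rat owl]
  19. access lime: HIT. Cache (LRU->MRU): [peach apple rat owl lime]
  20. access apple: HIT. Cache (LRU->MRU): [peach rat owl lime apple]
  21. access apple: HIT. Cache (LRU->MRU): [peach rat owl lime apple]
  22. access apple: HIT. Cache (LRU->MRU): [peach rat owl lime apple]
  23. access bee: MISS. Cache (LRU->MRU): [peach rat owl lime apple bee]
  24. access rat: HIT. Cache (LRU->MRU): [peach owl lime apple bee rat]
  25. access dog: MISS. Cache (LRU->MRU): [peach owl lime apple bee rat dog]
  26. access bee: HIT. Cache (LRU->MRU): [peach owl lime apple rat dog bee]
  27. access plum: MISS, evict peach. Cache (LRU->MRU): [owl lime apple rat dog bee plum]
  28. access dog: HIT. Cache (LRU->MRU): [owl lime apple rat bee plum dog]
  29. access lime: HIT. Cache (LRU->MRU): [owl apple rat bee plum dog lime]
  30. access lime: HIT. Cache (LRU->MRU): [owl apple rat bee plum dog lime]
  31. access berry: MISS, evict owl. Cache (LRU->MRU): [apple rat bee plum dog lime berry]
  32. access lime: HIT. Cache (LRU->MRU): [apple rat bee plum dog berry lime]
  33. access peach: MISS, evict apple. Cache (LRU->MRU): [rat bee plum dog berry lime peach]
  34. access berry: HIT. Cache (LRU->MRU): [rat bee plum dog lime peach berry]
  35. access peach: HIT. Cache (LRU->MRU): [rat bee plum dog lime berry peach]
  36. access lime: HIT. Cache (LRU->MRU): [rat bee plum dog berry peach lime]
Total: 26 hits, 10 misses, 3 evictions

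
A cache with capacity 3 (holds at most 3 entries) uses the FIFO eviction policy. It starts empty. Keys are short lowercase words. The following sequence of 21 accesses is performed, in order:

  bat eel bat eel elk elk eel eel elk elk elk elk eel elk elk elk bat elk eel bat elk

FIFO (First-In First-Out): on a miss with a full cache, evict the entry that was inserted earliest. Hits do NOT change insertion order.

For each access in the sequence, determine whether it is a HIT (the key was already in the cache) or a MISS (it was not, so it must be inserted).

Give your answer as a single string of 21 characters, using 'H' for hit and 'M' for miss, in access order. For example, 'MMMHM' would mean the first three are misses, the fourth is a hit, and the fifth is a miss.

FIFO simulation (capacity=3):
  1. access bat: MISS. Cache (old->new): [bat]
  2. access eel: MISS. Cache (old->new): [bat eel]
  3. access bat: HIT. Cache (old->new): [bat eel]
  4. access eel: HIT. Cache (old->new): [bat eel]
  5. access elk: MISS. Cache (old->new): [bat eel elk]
  6. access elk: HIT. Cache (old->new): [bat eel elk]
  7. access eel: HIT. Cache (old->new): [bat eel elk]
  8. access eel: HIT. Cache (old->new): [bat eel elk]
  9. access elk: HIT. Cache (old->new): [bat eel elk]
  10. access elk: HIT. Cache (old->new): [bat eel elk]
  11. access elk: HIT. Cache (old->new): [bat eel elk]
  12. access elk: HIT. Cache (old->new): [bat eel elk]
  13. access eel: HIT. Cache (old->new): [bat eel elk]
  14. access elk: HIT. Cache (old->new): [bat eel elk]
  15. access elk: HIT. Cache (old->new): [bat eel elk]
  16. access elk: HIT. Cache (old->new): [bat eel elk]
  17. access bat: HIT. Cache (old->new): [bat eel elk]
  18. access elk: HIT. Cache (old->new): [bat eel elk]
  19. access eel: HIT. Cache (old->new): [bat eel elk]
  20. access bat: HIT. Cache (old->new): [bat eel elk]
  21. access elk: HIT. Cache (old->new): [bat eel elk]
Total: 18 hits, 3 misses, 0 evictions

Answer: MMHHMHHHHHHHHHHHHHHHH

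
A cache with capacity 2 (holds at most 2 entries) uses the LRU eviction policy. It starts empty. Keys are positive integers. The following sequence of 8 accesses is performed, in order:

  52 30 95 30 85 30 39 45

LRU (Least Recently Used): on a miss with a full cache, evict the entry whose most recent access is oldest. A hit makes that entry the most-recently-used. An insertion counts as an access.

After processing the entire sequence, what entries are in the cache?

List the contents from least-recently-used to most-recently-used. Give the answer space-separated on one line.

Answer: 39 45

Derivation:
LRU simulation (capacity=2):
  1. access 52: MISS. Cache (LRU->MRU): [52]
  2. access 30: MISS. Cache (LRU->MRU): [52 30]
  3. access 95: MISS, evict 52. Cache (LRU->MRU): [30 95]
  4. access 30: HIT. Cache (LRU->MRU): [95 30]
  5. access 85: MISS, evict 95. Cache (LRU->MRU): [30 85]
  6. access 30: HIT. Cache (LRU->MRU): [85 30]
  7. access 39: MISS, evict 85. Cache (LRU->MRU): [30 39]
  8. access 45: MISS, evict 30. Cache (LRU->MRU): [39 45]
Total: 2 hits, 6 misses, 4 evictions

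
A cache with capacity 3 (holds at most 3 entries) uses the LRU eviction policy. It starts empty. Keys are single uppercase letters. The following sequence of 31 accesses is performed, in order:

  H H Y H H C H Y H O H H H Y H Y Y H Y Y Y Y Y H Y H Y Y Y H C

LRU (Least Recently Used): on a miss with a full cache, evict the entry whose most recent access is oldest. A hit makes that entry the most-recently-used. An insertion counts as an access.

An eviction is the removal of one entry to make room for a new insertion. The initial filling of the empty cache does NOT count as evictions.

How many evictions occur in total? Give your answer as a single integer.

Answer: 2

Derivation:
LRU simulation (capacity=3):
  1. access H: MISS. Cache (LRU->MRU): [H]
  2. access H: HIT. Cache (LRU->MRU): [H]
  3. access Y: MISS. Cache (LRU->MRU): [H Y]
  4. access H: HIT. Cache (LRU->MRU): [Y H]
  5. access H: HIT. Cache (LRU->MRU): [Y H]
  6. access C: MISS. Cache (LRU->MRU): [Y H C]
  7. access H: HIT. Cache (LRU->MRU): [Y C H]
  8. access Y: HIT. Cache (LRU->MRU): [C H Y]
  9. access H: HIT. Cache (LRU->MRU): [C Y H]
  10. access O: MISS, evict C. Cache (LRU->MRU): [Y H O]
  11. access H: HIT. Cache (LRU->MRU): [Y O H]
  12. access H: HIT. Cache (LRU->MRU): [Y O H]
  13. access H: HIT. Cache (LRU->MRU): [Y O H]
  14. access Y: HIT. Cache (LRU->MRU): [O H Y]
  15. access H: HIT. Cache (LRU->MRU): [O Y H]
  16. access Y: HIT. Cache (LRU->MRU): [O H Y]
  17. access Y: HIT. Cache (LRU->MRU): [O H Y]
  18. access H: HIT. Cache (LRU->MRU): [O Y H]
  19. access Y: HIT. Cache (LRU->MRU): [O H Y]
  20. access Y: HIT. Cache (LRU->MRU): [O H Y]
  21. access Y: HIT. Cache (LRU->MRU): [O H Y]
  22. access Y: HIT. Cache (LRU->MRU): [O H Y]
  23. access Y: HIT. Cache (LRU->MRU): [O H Y]
  24. access H: HIT. Cache (LRU->MRU): [O Y H]
  25. access Y: HIT. Cache (LRU->MRU): [O H Y]
  26. access H: HIT. Cache (LRU->MRU): [O Y H]
  27. access Y: HIT. Cache (LRU->MRU): [O H Y]
  28. access Y: HIT. Cache (LRU->MRU): [O H Y]
  29. access Y: HIT. Cache (LRU->MRU): [O H Y]
  30. access H: HIT. Cache (LRU->MRU): [O Y H]
  31. access C: MISS, evict O. Cache (LRU->MRU): [Y H C]
Total: 26 hits, 5 misses, 2 evictions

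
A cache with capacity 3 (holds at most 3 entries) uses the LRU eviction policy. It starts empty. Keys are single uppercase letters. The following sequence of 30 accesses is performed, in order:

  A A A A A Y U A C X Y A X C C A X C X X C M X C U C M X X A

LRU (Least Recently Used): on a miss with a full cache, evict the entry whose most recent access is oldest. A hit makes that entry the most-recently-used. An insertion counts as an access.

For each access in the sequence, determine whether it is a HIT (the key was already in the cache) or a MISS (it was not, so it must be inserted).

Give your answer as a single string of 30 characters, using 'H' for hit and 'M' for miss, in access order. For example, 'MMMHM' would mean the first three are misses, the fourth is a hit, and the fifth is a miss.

Answer: MHHHHMMHMMMMHMHHHHHHHMHHMHMMHM

Derivation:
LRU simulation (capacity=3):
  1. access A: MISS. Cache (LRU->MRU): [A]
  2. access A: HIT. Cache (LRU->MRU): [A]
  3. access A: HIT. Cache (LRU->MRU): [A]
  4. access A: HIT. Cache (LRU->MRU): [A]
  5. access A: HIT. Cache (LRU->MRU): [A]
  6. access Y: MISS. Cache (LRU->MRU): [A Y]
  7. access U: MISS. Cache (LRU->MRU): [A Y U]
  8. access A: HIT. Cache (LRU->MRU): [Y U A]
  9. access C: MISS, evict Y. Cache (LRU->MRU): [U A C]
  10. access X: MISS, evict U. Cache (LRU->MRU): [A C X]
  11. access Y: MISS, evict A. Cache (LRU->MRU): [C X Y]
  12. access A: MISS, evict C. Cache (LRU->MRU): [X Y A]
  13. access X: HIT. Cache (LRU->MRU): [Y A X]
  14. access C: MISS, evict Y. Cache (LRU->MRU): [A X C]
  15. access C: HIT. Cache (LRU->MRU): [A X C]
  16. access A: HIT. Cache (LRU->MRU): [X C A]
  17. access X: HIT. Cache (LRU->MRU): [C A X]
  18. access C: HIT. Cache (LRU->MRU): [A X C]
  19. access X: HIT. Cache (LRU->MRU): [A C X]
  20. access X: HIT. Cache (LRU->MRU): [A C X]
  21. access C: HIT. Cache (LRU->MRU): [A X C]
  22. access M: MISS, evict A. Cache (LRU->MRU): [X C M]
  23. access X: HIT. Cache (LRU->MRU): [C M X]
  24. access C: HIT. Cache (LRU->MRU): [M X C]
  25. access U: MISS, evict M. Cache (LRU->MRU): [X C U]
  26. access C: HIT. Cache (LRU->MRU): [X U C]
  27. access M: MISS, evict X. Cache (LRU->MRU): [U C M]
  28. access X: MISS, evict U. Cache (LRU->MRU): [C M X]
  29. access X: HIT. Cache (LRU->MRU): [C M X]
  30. access A: MISS, evict C. Cache (LRU->MRU): [M X A]
Total: 17 hits, 13 misses, 10 evictions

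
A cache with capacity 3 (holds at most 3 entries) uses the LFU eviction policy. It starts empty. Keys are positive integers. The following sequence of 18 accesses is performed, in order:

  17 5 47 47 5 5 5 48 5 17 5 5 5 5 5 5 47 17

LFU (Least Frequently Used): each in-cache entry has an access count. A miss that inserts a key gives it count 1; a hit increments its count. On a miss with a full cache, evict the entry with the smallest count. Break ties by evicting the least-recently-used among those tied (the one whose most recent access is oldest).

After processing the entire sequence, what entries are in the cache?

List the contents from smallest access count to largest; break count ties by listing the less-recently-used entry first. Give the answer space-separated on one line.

LFU simulation (capacity=3):
  1. access 17: MISS. Cache: [17(c=1)]
  2. access 5: MISS. Cache: [17(c=1) 5(c=1)]
  3. access 47: MISS. Cache: [17(c=1) 5(c=1) 47(c=1)]
  4. access 47: HIT, count now 2. Cache: [17(c=1) 5(c=1) 47(c=2)]
  5. access 5: HIT, count now 2. Cache: [17(c=1) 47(c=2) 5(c=2)]
  6. access 5: HIT, count now 3. Cache: [17(c=1) 47(c=2) 5(c=3)]
  7. access 5: HIT, count now 4. Cache: [17(c=1) 47(c=2) 5(c=4)]
  8. access 48: MISS, evict 17(c=1). Cache: [48(c=1) 47(c=2) 5(c=4)]
  9. access 5: HIT, count now 5. Cache: [48(c=1) 47(c=2) 5(c=5)]
  10. access 17: MISS, evict 48(c=1). Cache: [17(c=1) 47(c=2) 5(c=5)]
  11. access 5: HIT, count now 6. Cache: [17(c=1) 47(c=2) 5(c=6)]
  12. access 5: HIT, count now 7. Cache: [17(c=1) 47(c=2) 5(c=7)]
  13. access 5: HIT, count now 8. Cache: [17(c=1) 47(c=2) 5(c=8)]
  14. access 5: HIT, count now 9. Cache: [17(c=1) 47(c=2) 5(c=9)]
  15. access 5: HIT, count now 10. Cache: [17(c=1) 47(c=2) 5(c=10)]
  16. access 5: HIT, count now 11. Cache: [17(c=1) 47(c=2) 5(c=11)]
  17. access 47: HIT, count now 3. Cache: [17(c=1) 47(c=3) 5(c=11)]
  18. access 17: HIT, count now 2. Cache: [17(c=2) 47(c=3) 5(c=11)]
Total: 13 hits, 5 misses, 2 evictions

Answer: 17 47 5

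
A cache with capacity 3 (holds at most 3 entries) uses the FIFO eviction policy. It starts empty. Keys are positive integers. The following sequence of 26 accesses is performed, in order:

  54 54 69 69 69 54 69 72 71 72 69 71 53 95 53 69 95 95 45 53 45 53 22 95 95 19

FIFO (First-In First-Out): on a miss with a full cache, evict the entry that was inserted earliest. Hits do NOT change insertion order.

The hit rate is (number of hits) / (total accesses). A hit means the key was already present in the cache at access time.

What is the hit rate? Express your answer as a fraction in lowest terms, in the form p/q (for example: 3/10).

Answer: 7/13

Derivation:
FIFO simulation (capacity=3):
  1. access 54: MISS. Cache (old->new): [54]
  2. access 54: HIT. Cache (old->new): [54]
  3. access 69: MISS. Cache (old->new): [54 69]
  4. access 69: HIT. Cache (old->new): [54 69]
  5. access 69: HIT. Cache (old->new): [54 69]
  6. access 54: HIT. Cache (old->new): [54 69]
  7. access 69: HIT. Cache (old->new): [54 69]
  8. access 72: MISS. Cache (old->new): [54 69 72]
  9. access 71: MISS, evict 54. Cache (old->new): [69 72 71]
  10. access 72: HIT. Cache (old->new): [69 72 71]
  11. access 69: HIT. Cache (old->new): [69 72 71]
  12. access 71: HIT. Cache (old->new): [69 72 71]
  13. access 53: MISS, evict 69. Cache (old->new): [72 71 53]
  14. access 95: MISS, evict 72. Cache (old->new): [71 53 95]
  15. access 53: HIT. Cache (old->new): [71 53 95]
  16. access 69: MISS, evict 71. Cache (old->new): [53 95 69]
  17. access 95: HIT. Cache (old->new): [53 95 69]
  18. access 95: HIT. Cache (old->new): [53 95 69]
  19. access 45: MISS, evict 53. Cache (old->new): [95 69 45]
  20. access 53: MISS, evict 95. Cache (old->new): [69 45 53]
  21. access 45: HIT. Cache (old->new): [69 45 53]
  22. access 53: HIT. Cache (old->new): [69 45 53]
  23. access 22: MISS, evict 69. Cache (old->new): [45 53 22]
  24. access 95: MISS, evict 45. Cache (old->new): [53 22 95]
  25. access 95: HIT. Cache (old->new): [53 22 95]
  26. access 19: MISS, evict 53. Cache (old->new): [22 95 19]
Total: 14 hits, 12 misses, 9 evictions

Hit rate = 14/26 = 7/13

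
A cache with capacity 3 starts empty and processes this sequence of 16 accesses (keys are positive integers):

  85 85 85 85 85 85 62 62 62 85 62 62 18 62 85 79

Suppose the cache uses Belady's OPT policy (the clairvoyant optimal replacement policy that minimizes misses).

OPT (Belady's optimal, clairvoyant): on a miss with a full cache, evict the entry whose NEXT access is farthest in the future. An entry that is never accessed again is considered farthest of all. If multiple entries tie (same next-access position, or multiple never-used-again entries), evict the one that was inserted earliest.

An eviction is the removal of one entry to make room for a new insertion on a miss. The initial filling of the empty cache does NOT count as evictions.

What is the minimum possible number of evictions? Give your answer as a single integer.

Answer: 1

Derivation:
OPT (Belady) simulation (capacity=3):
  1. access 85: MISS. Cache: [85]
  2. access 85: HIT. Next use of 85: step 3. Cache: [85]
  3. access 85: HIT. Next use of 85: step 4. Cache: [85]
  4. access 85: HIT. Next use of 85: step 5. Cache: [85]
  5. access 85: HIT. Next use of 85: step 6. Cache: [85]
  6. access 85: HIT. Next use of 85: step 10. Cache: [85]
  7. access 62: MISS. Cache: [85 62]
  8. access 62: HIT. Next use of 62: step 9. Cache: [85 62]
  9. access 62: HIT. Next use of 62: step 11. Cache: [85 62]
  10. access 85: HIT. Next use of 85: step 15. Cache: [85 62]
  11. access 62: HIT. Next use of 62: step 12. Cache: [85 62]
  12. access 62: HIT. Next use of 62: step 14. Cache: [85 62]
  13. access 18: MISS. Cache: [85 62 18]
  14. access 62: HIT. Next use of 62: never. Cache: [85 62 18]
  15. access 85: HIT. Next use of 85: never. Cache: [85 62 18]
  16. access 79: MISS, evict 85 (next use: never). Cache: [62 18 79]
Total: 12 hits, 4 misses, 1 evictions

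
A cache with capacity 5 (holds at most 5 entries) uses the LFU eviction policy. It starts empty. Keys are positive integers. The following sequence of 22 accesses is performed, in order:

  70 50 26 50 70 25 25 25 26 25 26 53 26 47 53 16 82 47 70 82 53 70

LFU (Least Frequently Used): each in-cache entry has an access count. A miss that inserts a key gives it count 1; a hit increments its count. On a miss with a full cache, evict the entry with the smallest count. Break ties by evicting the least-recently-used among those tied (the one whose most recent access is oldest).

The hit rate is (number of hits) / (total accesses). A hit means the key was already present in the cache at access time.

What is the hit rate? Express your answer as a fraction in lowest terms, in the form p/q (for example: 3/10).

LFU simulation (capacity=5):
  1. access 70: MISS. Cache: [70(c=1)]
  2. access 50: MISS. Cache: [70(c=1) 50(c=1)]
  3. access 26: MISS. Cache: [70(c=1) 50(c=1) 26(c=1)]
  4. access 50: HIT, count now 2. Cache: [70(c=1) 26(c=1) 50(c=2)]
  5. access 70: HIT, count now 2. Cache: [26(c=1) 50(c=2) 70(c=2)]
  6. access 25: MISS. Cache: [26(c=1) 25(c=1) 50(c=2) 70(c=2)]
  7. access 25: HIT, count now 2. Cache: [26(c=1) 50(c=2) 70(c=2) 25(c=2)]
  8. access 25: HIT, count now 3. Cache: [26(c=1) 50(c=2) 70(c=2) 25(c=3)]
  9. access 26: HIT, count now 2. Cache: [50(c=2) 70(c=2) 26(c=2) 25(c=3)]
  10. access 25: HIT, count now 4. Cache: [50(c=2) 70(c=2) 26(c=2) 25(c=4)]
  11. access 26: HIT, count now 3. Cache: [50(c=2) 70(c=2) 26(c=3) 25(c=4)]
  12. access 53: MISS. Cache: [53(c=1) 50(c=2) 70(c=2) 26(c=3) 25(c=4)]
  13. access 26: HIT, count now 4. Cache: [53(c=1) 50(c=2) 70(c=2) 25(c=4) 26(c=4)]
  14. access 47: MISS, evict 53(c=1). Cache: [47(c=1) 50(c=2) 70(c=2) 25(c=4) 26(c=4)]
  15. access 53: MISS, evict 47(c=1). Cache: [53(c=1) 50(c=2) 70(c=2) 25(c=4) 26(c=4)]
  16. access 16: MISS, evict 53(c=1). Cache: [16(c=1) 50(c=2) 70(c=2) 25(c=4) 26(c=4)]
  17. access 82: MISS, evict 16(c=1). Cache: [82(c=1) 50(c=2) 70(c=2) 25(c=4) 26(c=4)]
  18. access 47: MISS, evict 82(c=1). Cache: [47(c=1) 50(c=2) 70(c=2) 25(c=4) 26(c=4)]
  19. access 70: HIT, count now 3. Cache: [47(c=1) 50(c=2) 70(c=3) 25(c=4) 26(c=4)]
  20. access 82: MISS, evict 47(c=1). Cache: [82(c=1) 50(c=2) 70(c=3) 25(c=4) 26(c=4)]
  21. access 53: MISS, evict 82(c=1). Cache: [53(c=1) 50(c=2) 70(c=3) 25(c=4) 26(c=4)]
  22. access 70: HIT, count now 4. Cache: [53(c=1) 50(c=2) 25(c=4) 26(c=4) 70(c=4)]
Total: 10 hits, 12 misses, 7 evictions

Hit rate = 10/22 = 5/11

Answer: 5/11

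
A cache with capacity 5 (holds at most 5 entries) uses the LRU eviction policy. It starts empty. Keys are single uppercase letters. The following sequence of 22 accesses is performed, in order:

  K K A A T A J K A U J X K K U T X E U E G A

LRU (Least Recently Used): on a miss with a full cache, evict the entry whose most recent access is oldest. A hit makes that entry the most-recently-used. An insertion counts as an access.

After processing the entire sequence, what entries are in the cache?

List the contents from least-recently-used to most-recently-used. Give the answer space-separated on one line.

LRU simulation (capacity=5):
  1. access K: MISS. Cache (LRU->MRU): [K]
  2. access K: HIT. Cache (LRU->MRU): [K]
  3. access A: MISS. Cache (LRU->MRU): [K A]
  4. access A: HIT. Cache (LRU->MRU): [K A]
  5. access T: MISS. Cache (LRU->MRU): [K A T]
  6. access A: HIT. Cache (LRU->MRU): [K T A]
  7. access J: MISS. Cache (LRU->MRU): [K T A J]
  8. access K: HIT. Cache (LRU->MRU): [T A J K]
  9. access A: HIT. Cache (LRU->MRU): [T J K A]
  10. access U: MISS. Cache (LRU->MRU): [T J K A U]
  11. access J: HIT. Cache (LRU->MRU): [T K A U J]
  12. access X: MISS, evict T. Cache (LRU->MRU): [K A U J X]
  13. access K: HIT. Cache (LRU->MRU): [A U J X K]
  14. access K: HIT. Cache (LRU->MRU): [A U J X K]
  15. access U: HIT. Cache (LRU->MRU): [A J X K U]
  16. access T: MISS, evict A. Cache (LRU->MRU): [J X K U T]
  17. access X: HIT. Cache (LRU->MRU): [J K U T X]
  18. access E: MISS, evict J. Cache (LRU->MRU): [K U T X E]
  19. access U: HIT. Cache (LRU->MRU): [K T X E U]
  20. access E: HIT. Cache (LRU->MRU): [K T X U E]
  21. access G: MISS, evict K. Cache (LRU->MRU): [T X U E G]
  22. access A: MISS, evict T. Cache (LRU->MRU): [X U E G A]
Total: 12 hits, 10 misses, 5 evictions

Answer: X U E G A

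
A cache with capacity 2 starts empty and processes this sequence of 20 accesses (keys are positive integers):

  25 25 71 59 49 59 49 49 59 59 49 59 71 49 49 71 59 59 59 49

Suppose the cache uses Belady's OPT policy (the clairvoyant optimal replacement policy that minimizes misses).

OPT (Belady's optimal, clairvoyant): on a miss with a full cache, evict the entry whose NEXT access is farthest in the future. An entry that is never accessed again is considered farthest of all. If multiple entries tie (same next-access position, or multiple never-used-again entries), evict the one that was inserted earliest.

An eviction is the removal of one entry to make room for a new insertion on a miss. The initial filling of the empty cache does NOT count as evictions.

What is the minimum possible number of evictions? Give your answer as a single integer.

OPT (Belady) simulation (capacity=2):
  1. access 25: MISS. Cache: [25]
  2. access 25: HIT. Next use of 25: never. Cache: [25]
  3. access 71: MISS. Cache: [25 71]
  4. access 59: MISS, evict 25 (next use: never). Cache: [71 59]
  5. access 49: MISS, evict 71 (next use: step 13). Cache: [59 49]
  6. access 59: HIT. Next use of 59: step 9. Cache: [59 49]
  7. access 49: HIT. Next use of 49: step 8. Cache: [59 49]
  8. access 49: HIT. Next use of 49: step 11. Cache: [59 49]
  9. access 59: HIT. Next use of 59: step 10. Cache: [59 49]
  10. access 59: HIT. Next use of 59: step 12. Cache: [59 49]
  11. access 49: HIT. Next use of 49: step 14. Cache: [59 49]
  12. access 59: HIT. Next use of 59: step 17. Cache: [59 49]
  13. access 71: MISS, evict 59 (next use: step 17). Cache: [49 71]
  14. access 49: HIT. Next use of 49: step 15. Cache: [49 71]
  15. access 49: HIT. Next use of 49: step 20. Cache: [49 71]
  16. access 71: HIT. Next use of 71: never. Cache: [49 71]
  17. access 59: MISS, evict 71 (next use: never). Cache: [49 59]
  18. access 59: HIT. Next use of 59: step 19. Cache: [49 59]
  19. access 59: HIT. Next use of 59: never. Cache: [49 59]
  20. access 49: HIT. Next use of 49: never. Cache: [49 59]
Total: 14 hits, 6 misses, 4 evictions

Answer: 4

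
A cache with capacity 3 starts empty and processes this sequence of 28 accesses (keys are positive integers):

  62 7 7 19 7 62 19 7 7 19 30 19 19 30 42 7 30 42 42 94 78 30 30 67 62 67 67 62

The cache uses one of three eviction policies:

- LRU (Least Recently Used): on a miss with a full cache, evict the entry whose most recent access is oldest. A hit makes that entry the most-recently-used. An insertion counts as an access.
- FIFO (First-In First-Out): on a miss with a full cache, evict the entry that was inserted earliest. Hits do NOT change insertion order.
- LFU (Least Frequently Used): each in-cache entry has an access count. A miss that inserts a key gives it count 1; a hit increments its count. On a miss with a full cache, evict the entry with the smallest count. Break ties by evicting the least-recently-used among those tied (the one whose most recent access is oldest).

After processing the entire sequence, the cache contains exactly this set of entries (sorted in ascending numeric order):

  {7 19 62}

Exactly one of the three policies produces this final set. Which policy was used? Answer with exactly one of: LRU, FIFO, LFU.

Simulating under each policy and comparing final sets:
  LRU: final set = {30 62 67} -> differs
  FIFO: final set = {30 62 67} -> differs
  LFU: final set = {7 19 62} -> MATCHES target
Only LFU produces the target set.

Answer: LFU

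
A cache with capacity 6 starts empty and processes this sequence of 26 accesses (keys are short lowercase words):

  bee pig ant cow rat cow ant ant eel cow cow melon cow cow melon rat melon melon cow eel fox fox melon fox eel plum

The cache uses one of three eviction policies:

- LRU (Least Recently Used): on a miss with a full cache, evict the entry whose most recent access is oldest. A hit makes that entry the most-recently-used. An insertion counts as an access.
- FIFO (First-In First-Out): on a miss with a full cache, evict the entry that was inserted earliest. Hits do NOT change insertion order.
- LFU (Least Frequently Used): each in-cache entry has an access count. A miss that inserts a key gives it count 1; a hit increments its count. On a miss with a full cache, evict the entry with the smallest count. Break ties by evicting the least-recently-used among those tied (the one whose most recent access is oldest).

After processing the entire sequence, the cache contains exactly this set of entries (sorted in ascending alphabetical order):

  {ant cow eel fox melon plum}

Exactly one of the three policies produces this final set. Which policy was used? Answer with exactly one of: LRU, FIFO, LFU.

Answer: LFU

Derivation:
Simulating under each policy and comparing final sets:
  LRU: final set = {cow eel fox melon plum rat} -> differs
  FIFO: final set = {cow eel fox melon plum rat} -> differs
  LFU: final set = {ant cow eel fox melon plum} -> MATCHES target
Only LFU produces the target set.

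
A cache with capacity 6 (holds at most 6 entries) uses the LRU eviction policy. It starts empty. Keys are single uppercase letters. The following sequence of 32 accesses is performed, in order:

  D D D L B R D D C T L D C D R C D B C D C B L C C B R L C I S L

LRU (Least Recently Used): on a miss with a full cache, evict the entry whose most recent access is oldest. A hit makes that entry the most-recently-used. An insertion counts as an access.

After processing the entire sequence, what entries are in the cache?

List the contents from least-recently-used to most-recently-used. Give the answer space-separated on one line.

LRU simulation (capacity=6):
  1. access D: MISS. Cache (LRU->MRU): [D]
  2. access D: HIT. Cache (LRU->MRU): [D]
  3. access D: HIT. Cache (LRU->MRU): [D]
  4. access L: MISS. Cache (LRU->MRU): [D L]
  5. access B: MISS. Cache (LRU->MRU): [D L B]
  6. access R: MISS. Cache (LRU->MRU): [D L B R]
  7. access D: HIT. Cache (LRU->MRU): [L B R D]
  8. access D: HIT. Cache (LRU->MRU): [L B R D]
  9. access C: MISS. Cache (LRU->MRU): [L B R D C]
  10. access T: MISS. Cache (LRU->MRU): [L B R D C T]
  11. access L: HIT. Cache (LRU->MRU): [B R D C T L]
  12. access D: HIT. Cache (LRU->MRU): [B R C T L D]
  13. access C: HIT. Cache (LRU->MRU): [B R T L D C]
  14. access D: HIT. Cache (LRU->MRU): [B R T L C D]
  15. access R: HIT. Cache (LRU->MRU): [B T L C D R]
  16. access C: HIT. Cache (LRU->MRU): [B T L D R C]
  17. access D: HIT. Cache (LRU->MRU): [B T L R C D]
  18. access B: HIT. Cache (LRU->MRU): [T L R C D B]
  19. access C: HIT. Cache (LRU->MRU): [T L R D B C]
  20. access D: HIT. Cache (LRU->MRU): [T L R B C D]
  21. access C: HIT. Cache (LRU->MRU): [T L R B D C]
  22. access B: HIT. Cache (LRU->MRU): [T L R D C B]
  23. access L: HIT. Cache (LRU->MRU): [T R D C B L]
  24. access C: HIT. Cache (LRU->MRU): [T R D B L C]
  25. access C: HIT. Cache (LRU->MRU): [T R D B L C]
  26. access B: HIT. Cache (LRU->MRU): [T R D L C B]
  27. access R: HIT. Cache (LRU->MRU): [T D L C B R]
  28. access L: HIT. Cache (LRU->MRU): [T D C B R L]
  29. access C: HIT. Cache (LRU->MRU): [T D B R L C]
  30. access I: MISS, evict T. Cache (LRU->MRU): [D B R L C I]
  31. access S: MISS, evict D. Cache (LRU->MRU): [B R L C I S]
  32. access L: HIT. Cache (LRU->MRU): [B R C I S L]
Total: 24 hits, 8 misses, 2 evictions

Answer: B R C I S L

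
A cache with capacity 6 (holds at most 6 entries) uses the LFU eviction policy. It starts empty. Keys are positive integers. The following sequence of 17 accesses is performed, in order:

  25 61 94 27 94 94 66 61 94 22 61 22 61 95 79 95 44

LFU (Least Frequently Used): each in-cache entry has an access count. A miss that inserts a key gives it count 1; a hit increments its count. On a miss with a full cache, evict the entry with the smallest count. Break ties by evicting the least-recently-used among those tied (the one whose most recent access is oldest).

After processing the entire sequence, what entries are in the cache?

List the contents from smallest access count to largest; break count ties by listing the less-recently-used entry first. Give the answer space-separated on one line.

Answer: 79 44 22 95 94 61

Derivation:
LFU simulation (capacity=6):
  1. access 25: MISS. Cache: [25(c=1)]
  2. access 61: MISS. Cache: [25(c=1) 61(c=1)]
  3. access 94: MISS. Cache: [25(c=1) 61(c=1) 94(c=1)]
  4. access 27: MISS. Cache: [25(c=1) 61(c=1) 94(c=1) 27(c=1)]
  5. access 94: HIT, count now 2. Cache: [25(c=1) 61(c=1) 27(c=1) 94(c=2)]
  6. access 94: HIT, count now 3. Cache: [25(c=1) 61(c=1) 27(c=1) 94(c=3)]
  7. access 66: MISS. Cache: [25(c=1) 61(c=1) 27(c=1) 66(c=1) 94(c=3)]
  8. access 61: HIT, count now 2. Cache: [25(c=1) 27(c=1) 66(c=1) 61(c=2) 94(c=3)]
  9. access 94: HIT, count now 4. Cache: [25(c=1) 27(c=1) 66(c=1) 61(c=2) 94(c=4)]
  10. access 22: MISS. Cache: [25(c=1) 27(c=1) 66(c=1) 22(c=1) 61(c=2) 94(c=4)]
  11. access 61: HIT, count now 3. Cache: [25(c=1) 27(c=1) 66(c=1) 22(c=1) 61(c=3) 94(c=4)]
  12. access 22: HIT, count now 2. Cache: [25(c=1) 27(c=1) 66(c=1) 22(c=2) 61(c=3) 94(c=4)]
  13. access 61: HIT, count now 4. Cache: [25(c=1) 27(c=1) 66(c=1) 22(c=2) 94(c=4) 61(c=4)]
  14. access 95: MISS, evict 25(c=1). Cache: [27(c=1) 66(c=1) 95(c=1) 22(c=2) 94(c=4) 61(c=4)]
  15. access 79: MISS, evict 27(c=1). Cache: [66(c=1) 95(c=1) 79(c=1) 22(c=2) 94(c=4) 61(c=4)]
  16. access 95: HIT, count now 2. Cache: [66(c=1) 79(c=1) 22(c=2) 95(c=2) 94(c=4) 61(c=4)]
  17. access 44: MISS, evict 66(c=1). Cache: [79(c=1) 44(c=1) 22(c=2) 95(c=2) 94(c=4) 61(c=4)]
Total: 8 hits, 9 misses, 3 evictions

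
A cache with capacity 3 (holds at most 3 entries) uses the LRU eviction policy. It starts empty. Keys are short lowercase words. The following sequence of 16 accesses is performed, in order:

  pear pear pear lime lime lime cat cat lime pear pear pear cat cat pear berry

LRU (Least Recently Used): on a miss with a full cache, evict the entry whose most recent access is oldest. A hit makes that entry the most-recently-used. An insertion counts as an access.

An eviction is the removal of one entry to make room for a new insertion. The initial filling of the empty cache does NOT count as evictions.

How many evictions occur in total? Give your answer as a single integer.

Answer: 1

Derivation:
LRU simulation (capacity=3):
  1. access pear: MISS. Cache (LRU->MRU): [pear]
  2. access pear: HIT. Cache (LRU->MRU): [pear]
  3. access pear: HIT. Cache (LRU->MRU): [pear]
  4. access lime: MISS. Cache (LRU->MRU): [pear lime]
  5. access lime: HIT. Cache (LRU->MRU): [pear lime]
  6. access lime: HIT. Cache (LRU->MRU): [pear lime]
  7. access cat: MISS. Cache (LRU->MRU): [pear lime cat]
  8. access cat: HIT. Cache (LRU->MRU): [pear lime cat]
  9. access lime: HIT. Cache (LRU->MRU): [pear cat lime]
  10. access pear: HIT. Cache (LRU->MRU): [cat lime pear]
  11. access pear: HIT. Cache (LRU->MRU): [cat lime pear]
  12. access pear: HIT. Cache (LRU->MRU): [cat lime pear]
  13. access cat: HIT. Cache (LRU->MRU): [lime pear cat]
  14. access cat: HIT. Cache (LRU->MRU): [lime pear cat]
  15. access pear: HIT. Cache (LRU->MRU): [lime cat pear]
  16. access berry: MISS, evict lime. Cache (LRU->MRU): [cat pear berry]
Total: 12 hits, 4 misses, 1 evictions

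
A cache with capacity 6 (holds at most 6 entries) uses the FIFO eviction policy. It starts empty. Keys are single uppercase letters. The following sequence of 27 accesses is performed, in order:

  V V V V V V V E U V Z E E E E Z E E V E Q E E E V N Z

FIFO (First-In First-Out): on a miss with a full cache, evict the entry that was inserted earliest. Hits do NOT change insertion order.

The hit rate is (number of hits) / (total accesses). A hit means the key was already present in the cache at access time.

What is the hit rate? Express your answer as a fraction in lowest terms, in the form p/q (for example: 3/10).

FIFO simulation (capacity=6):
  1. access V: MISS. Cache (old->new): [V]
  2. access V: HIT. Cache (old->new): [V]
  3. access V: HIT. Cache (old->new): [V]
  4. access V: HIT. Cache (old->new): [V]
  5. access V: HIT. Cache (old->new): [V]
  6. access V: HIT. Cache (old->new): [V]
  7. access V: HIT. Cache (old->new): [V]
  8. access E: MISS. Cache (old->new): [V E]
  9. access U: MISS. Cache (old->new): [V E U]
  10. access V: HIT. Cache (old->new): [V E U]
  11. access Z: MISS. Cache (old->new): [V E U Z]
  12. access E: HIT. Cache (old->new): [V E U Z]
  13. access E: HIT. Cache (old->new): [V E U Z]
  14. access E: HIT. Cache (old->new): [V E U Z]
  15. access E: HIT. Cache (old->new): [V E U Z]
  16. access Z: HIT. Cache (old->new): [V E U Z]
  17. access E: HIT. Cache (old->new): [V E U Z]
  18. access E: HIT. Cache (old->new): [V E U Z]
  19. access V: HIT. Cache (old->new): [V E U Z]
  20. access E: HIT. Cache (old->new): [V E U Z]
  21. access Q: MISS. Cache (old->new): [V E U Z Q]
  22. access E: HIT. Cache (old->new): [V E U Z Q]
  23. access E: HIT. Cache (old->new): [V E U Z Q]
  24. access E: HIT. Cache (old->new): [V E U Z Q]
  25. access V: HIT. Cache (old->new): [V E U Z Q]
  26. access N: MISS. Cache (old->new): [V E U Z Q N]
  27. access Z: HIT. Cache (old->new): [V E U Z Q N]
Total: 21 hits, 6 misses, 0 evictions

Hit rate = 21/27 = 7/9

Answer: 7/9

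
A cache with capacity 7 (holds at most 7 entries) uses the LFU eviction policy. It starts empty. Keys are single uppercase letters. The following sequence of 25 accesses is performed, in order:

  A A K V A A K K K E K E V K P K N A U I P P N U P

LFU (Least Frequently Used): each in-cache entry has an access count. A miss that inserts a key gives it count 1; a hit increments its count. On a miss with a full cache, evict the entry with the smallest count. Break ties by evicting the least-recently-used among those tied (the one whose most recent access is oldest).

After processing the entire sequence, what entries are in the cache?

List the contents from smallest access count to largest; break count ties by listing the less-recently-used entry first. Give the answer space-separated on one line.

LFU simulation (capacity=7):
  1. access A: MISS. Cache: [A(c=1)]
  2. access A: HIT, count now 2. Cache: [A(c=2)]
  3. access K: MISS. Cache: [K(c=1) A(c=2)]
  4. access V: MISS. Cache: [K(c=1) V(c=1) A(c=2)]
  5. access A: HIT, count now 3. Cache: [K(c=1) V(c=1) A(c=3)]
  6. access A: HIT, count now 4. Cache: [K(c=1) V(c=1) A(c=4)]
  7. access K: HIT, count now 2. Cache: [V(c=1) K(c=2) A(c=4)]
  8. access K: HIT, count now 3. Cache: [V(c=1) K(c=3) A(c=4)]
  9. access K: HIT, count now 4. Cache: [V(c=1) A(c=4) K(c=4)]
  10. access E: MISS. Cache: [V(c=1) E(c=1) A(c=4) K(c=4)]
  11. access K: HIT, count now 5. Cache: [V(c=1) E(c=1) A(c=4) K(c=5)]
  12. access E: HIT, count now 2. Cache: [V(c=1) E(c=2) A(c=4) K(c=5)]
  13. access V: HIT, count now 2. Cache: [E(c=2) V(c=2) A(c=4) K(c=5)]
  14. access K: HIT, count now 6. Cache: [E(c=2) V(c=2) A(c=4) K(c=6)]
  15. access P: MISS. Cache: [P(c=1) E(c=2) V(c=2) A(c=4) K(c=6)]
  16. access K: HIT, count now 7. Cache: [P(c=1) E(c=2) V(c=2) A(c=4) K(c=7)]
  17. access N: MISS. Cache: [P(c=1) N(c=1) E(c=2) V(c=2) A(c=4) K(c=7)]
  18. access A: HIT, count now 5. Cache: [P(c=1) N(c=1) E(c=2) V(c=2) A(c=5) K(c=7)]
  19. access U: MISS. Cache: [P(c=1) N(c=1) U(c=1) E(c=2) V(c=2) A(c=5) K(c=7)]
  20. access I: MISS, evict P(c=1). Cache: [N(c=1) U(c=1) I(c=1) E(c=2) V(c=2) A(c=5) K(c=7)]
  21. access P: MISS, evict N(c=1). Cache: [U(c=1) I(c=1) P(c=1) E(c=2) V(c=2) A(c=5) K(c=7)]
  22. access P: HIT, count now 2. Cache: [U(c=1) I(c=1) E(c=2) V(c=2) P(c=2) A(c=5) K(c=7)]
  23. access N: MISS, evict U(c=1). Cache: [I(c=1) N(c=1) E(c=2) V(c=2) P(c=2) A(c=5) K(c=7)]
  24. access U: MISS, evict I(c=1). Cache: [N(c=1) U(c=1) E(c=2) V(c=2) P(c=2) A(c=5) K(c=7)]
  25. access P: HIT, count now 3. Cache: [N(c=1) U(c=1) E(c=2) V(c=2) P(c=3) A(c=5) K(c=7)]
Total: 14 hits, 11 misses, 4 evictions

Answer: N U E V P A K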